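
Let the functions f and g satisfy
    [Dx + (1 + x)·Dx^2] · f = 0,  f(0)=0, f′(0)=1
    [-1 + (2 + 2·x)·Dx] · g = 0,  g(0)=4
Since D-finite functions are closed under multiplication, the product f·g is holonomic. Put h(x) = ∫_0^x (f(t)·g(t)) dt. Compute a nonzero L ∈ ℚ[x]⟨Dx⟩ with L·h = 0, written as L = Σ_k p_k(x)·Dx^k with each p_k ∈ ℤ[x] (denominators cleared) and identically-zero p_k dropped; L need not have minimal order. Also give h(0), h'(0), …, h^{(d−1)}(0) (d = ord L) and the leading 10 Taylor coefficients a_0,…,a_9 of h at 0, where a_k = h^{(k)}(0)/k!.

L = Dx + (4 + 8·x + 4·x^2)·Dx^3  (order 3).
h: a_k = 0, 0, 2, 0, -1/24, 1/30, -71/2880, 31/1680, -3043/215040, 2689/241920, …
ICs: h(0) = 0, h′(0) = 0, h′′(0) = 4.

f: a_k = 0, 1, -1/2, 1/3, -1/4, 1/5, -1/6, 1/7, -1/8, 1/9, …
g: a_k = 4, 2, -1/2, 1/4, -5/32, 7/64, -21/256, 33/512, -429/8192, 715/16384, …
Sym-product of L_f,L_g gives L₀ (≤ ord 2).
h=∫₀ˣh₀: take L = L₀·Dx.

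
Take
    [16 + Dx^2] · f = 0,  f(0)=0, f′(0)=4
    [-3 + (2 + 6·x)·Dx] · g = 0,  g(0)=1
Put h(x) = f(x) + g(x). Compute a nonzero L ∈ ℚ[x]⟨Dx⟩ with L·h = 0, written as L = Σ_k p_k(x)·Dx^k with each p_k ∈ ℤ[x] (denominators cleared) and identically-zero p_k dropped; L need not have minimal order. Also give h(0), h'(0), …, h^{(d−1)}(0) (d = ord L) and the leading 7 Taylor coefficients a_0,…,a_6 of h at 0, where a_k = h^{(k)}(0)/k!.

f: a_k = 0, 4, 0, -32/3, 0, 128/15, 0, …
g: a_k = 1, 3/2, -9/8, 27/16, -405/128, 1701/256, -15309/1024, …
Weyl lclm of L_f,L_g ⇒ L₀ (ord ≤ 3).
L = (-4368 - 18432·x - 27648·x^2) + (1760 + 17568·x + 55296·x^2 + 55296·x^3)·Dx + (-273 - 1152·x - 1728·x^2)·Dx^2 + (110 + 1098·x + 3456·x^2 + 3456·x^3)·Dx^3  (order 3).
h: a_k = 1, 11/2, -9/8, -431/48, -405/128, 58283/3840, -15309/1024, …
ICs: h(0) = 1, h′(0) = 11/2, h′′(0) = -9/4.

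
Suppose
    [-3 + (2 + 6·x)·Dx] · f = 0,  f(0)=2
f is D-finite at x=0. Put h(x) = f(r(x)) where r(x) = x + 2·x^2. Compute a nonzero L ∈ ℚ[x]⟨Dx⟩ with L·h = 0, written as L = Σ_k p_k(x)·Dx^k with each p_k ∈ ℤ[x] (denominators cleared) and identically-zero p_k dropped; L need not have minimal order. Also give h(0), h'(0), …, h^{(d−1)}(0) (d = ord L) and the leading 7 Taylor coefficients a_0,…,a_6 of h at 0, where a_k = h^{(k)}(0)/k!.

f: a_k = 2, 3, -9/4, 27/8, -405/64, 1701/128, -15309/512, …
Substitute x→r, Dx→(1/r')Dx; clear ⇒ L₀.
L = (-3 - 12·x) + (2 + 6·x + 12·x^2)·Dx  (order 1).
h: a_k = 2, 3, 15/4, -45/8, 315/64, 405/128, -11205/512, …
ICs: h(0) = 2.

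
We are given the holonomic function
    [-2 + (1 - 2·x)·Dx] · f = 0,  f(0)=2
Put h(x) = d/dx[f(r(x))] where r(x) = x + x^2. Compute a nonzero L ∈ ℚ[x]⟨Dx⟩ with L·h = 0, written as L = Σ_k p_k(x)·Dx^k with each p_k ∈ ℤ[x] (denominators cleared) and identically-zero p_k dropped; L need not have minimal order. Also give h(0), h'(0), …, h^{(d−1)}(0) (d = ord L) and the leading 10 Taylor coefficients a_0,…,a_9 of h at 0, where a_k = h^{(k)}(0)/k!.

L = (6 + 12·x + 12·x^2) + (-1 + 6·x^2 + 4·x^3)·Dx  (order 1).
h: a_k = 4, 24, 96, 352, 1200, 3936, 12544, 39168, 120384, 365440, …
ICs: h(0) = 4.

f: a_k = 2, 4, 8, 16, 32, 64, 128, 256, 512, 1024, …
f∘r: x↦r, Dx↦Dx/r' in L_f ⇒ L₀.
Derive L from L₀ (diff closure).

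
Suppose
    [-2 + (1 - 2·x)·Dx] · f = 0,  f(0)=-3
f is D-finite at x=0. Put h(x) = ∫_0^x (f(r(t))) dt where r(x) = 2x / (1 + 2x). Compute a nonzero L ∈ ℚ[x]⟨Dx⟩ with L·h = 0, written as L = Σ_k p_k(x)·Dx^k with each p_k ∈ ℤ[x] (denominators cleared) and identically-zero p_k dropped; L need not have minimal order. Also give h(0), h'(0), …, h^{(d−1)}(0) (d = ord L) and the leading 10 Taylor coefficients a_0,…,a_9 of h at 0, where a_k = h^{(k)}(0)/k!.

L = 4·Dx + (-1 + 4·x^2)·Dx^2  (order 2).
h: a_k = 0, -3, -6, -8, -12, -96/5, -32, -384/7, -96, -512/3, …
ICs: h(0) = 0, h′(0) = -3.

f: a_k = -3, -6, -12, -24, -48, -96, -192, -384, -768, -1536, …
Substitute x→r, Dx→(1/r')Dx; clear ⇒ L₀.
h=∫h₀ ⇒ L = L₀·Dx.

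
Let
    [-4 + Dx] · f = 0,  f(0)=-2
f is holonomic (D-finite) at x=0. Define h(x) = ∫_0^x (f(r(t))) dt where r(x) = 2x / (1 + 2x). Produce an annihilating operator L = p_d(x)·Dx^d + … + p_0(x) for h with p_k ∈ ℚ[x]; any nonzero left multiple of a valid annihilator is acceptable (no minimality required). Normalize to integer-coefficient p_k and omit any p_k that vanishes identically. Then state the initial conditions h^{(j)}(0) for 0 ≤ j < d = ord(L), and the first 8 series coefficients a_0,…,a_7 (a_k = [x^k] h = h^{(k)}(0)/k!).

L = -8·Dx + (1 + 4·x + 4·x^2)·Dx^2  (order 2).
h: a_k = 0, -2, -8, -32/3, 16/3, 128/15, -896/45, 5632/315, …
ICs: h(0) = 0, h′(0) = -2.

f: a_k = -2, -8, -16, -64/3, -64/3, -256/15, -512/45, -2048/315, …
f∘r: x↦r, Dx↦Dx/r' in L_f ⇒ L₀.
Integrate: L := L₀·Dx.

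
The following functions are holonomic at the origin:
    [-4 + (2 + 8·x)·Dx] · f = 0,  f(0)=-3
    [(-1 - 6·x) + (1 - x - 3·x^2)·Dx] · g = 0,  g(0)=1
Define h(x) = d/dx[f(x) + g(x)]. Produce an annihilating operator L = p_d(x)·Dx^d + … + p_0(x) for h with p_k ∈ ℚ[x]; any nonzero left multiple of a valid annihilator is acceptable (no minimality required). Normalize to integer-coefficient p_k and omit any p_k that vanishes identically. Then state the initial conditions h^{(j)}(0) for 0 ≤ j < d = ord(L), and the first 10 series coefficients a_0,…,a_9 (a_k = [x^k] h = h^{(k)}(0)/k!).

L = (-90 - 516·x - 1548·x^2 - 1296·x^3 - 1620·x^4) + (-15 - 288·x - 1752·x^2 - 4068·x^3 - 4914·x^4 - 4860·x^5)·Dx + (5 + 45·x + 109·x^2 - 18·x^3 - 468·x^4 - 1278·x^5 - 1080·x^6)·Dx^2  (order 2).
h: a_k = -5, 20, -15, 196, -220, 2094, -4025, 24656, -66789, 318550, …
ICs: h(0) = -5, h′(0) = 20.

f: a_k = -3, -6, 6, -12, 30, -84, 252, -792, 2574, -8580, …
g: a_k = 1, 1, 4, 7, 19, 40, 97, 217, 508, 1159, …
f+g: L₀ = lclm(L_f,L_g), ord ≤ 1+1.
Differentiate: ansatz ord ≤ ord L₀ ⇒ L.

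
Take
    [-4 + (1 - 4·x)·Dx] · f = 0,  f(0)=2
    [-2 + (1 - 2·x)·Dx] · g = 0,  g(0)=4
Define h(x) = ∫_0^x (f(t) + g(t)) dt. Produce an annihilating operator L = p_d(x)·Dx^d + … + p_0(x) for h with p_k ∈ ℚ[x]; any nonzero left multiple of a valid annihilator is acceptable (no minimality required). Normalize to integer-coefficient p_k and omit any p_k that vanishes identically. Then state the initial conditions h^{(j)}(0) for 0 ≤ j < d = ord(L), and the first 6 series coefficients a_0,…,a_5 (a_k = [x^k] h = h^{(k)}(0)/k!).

L = -16·Dx + (12 - 32·x)·Dx^2 + (-1 + 6·x - 8·x^2)·Dx^3  (order 3).
h: a_k = 0, 6, 8, 16, 40, 576/5, …
ICs: h(0) = 0, h′(0) = 6, h′′(0) = 16.

f: a_k = 2, 8, 32, 128, 512, 2048, …
g: a_k = 4, 8, 16, 32, 64, 128, …
L₀ := lclm(L_f,L_g); ord L₀ ≤ 1+1.
h=∫h₀ ⇒ L = L₀·Dx.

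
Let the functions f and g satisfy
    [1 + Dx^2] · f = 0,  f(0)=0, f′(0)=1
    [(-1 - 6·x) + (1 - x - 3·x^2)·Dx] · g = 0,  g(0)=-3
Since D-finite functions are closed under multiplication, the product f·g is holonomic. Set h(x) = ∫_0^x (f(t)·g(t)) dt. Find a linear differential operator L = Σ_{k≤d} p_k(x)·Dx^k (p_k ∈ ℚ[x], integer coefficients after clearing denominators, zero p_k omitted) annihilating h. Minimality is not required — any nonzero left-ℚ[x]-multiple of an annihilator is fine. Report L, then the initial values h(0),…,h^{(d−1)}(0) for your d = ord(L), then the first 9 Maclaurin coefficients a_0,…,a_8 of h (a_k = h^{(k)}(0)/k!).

f: a_k = 0, 1, 0, -1/6, 0, 1/120, 0, -1/5040, 0, …
g: a_k = -3, -3, -12, -21, -57, -120, -291, -651, -1524, …
f·g: L₀ = L_f ⊗_s L_g, ord ≤ 2·1.
Integrate: L := L₀·Dx.
L = (5 + x + 3·x^2)·Dx + (2 + 12·x)·Dx^2 + (-1 + x + 3·x^2)·Dx^3  (order 3).
h: a_k = 0, 0, -3/2, -1, -23/8, -41/10, -2201/240, -4661/280, -473087/13440, …
ICs: h(0) = 0, h′(0) = 0, h′′(0) = -3.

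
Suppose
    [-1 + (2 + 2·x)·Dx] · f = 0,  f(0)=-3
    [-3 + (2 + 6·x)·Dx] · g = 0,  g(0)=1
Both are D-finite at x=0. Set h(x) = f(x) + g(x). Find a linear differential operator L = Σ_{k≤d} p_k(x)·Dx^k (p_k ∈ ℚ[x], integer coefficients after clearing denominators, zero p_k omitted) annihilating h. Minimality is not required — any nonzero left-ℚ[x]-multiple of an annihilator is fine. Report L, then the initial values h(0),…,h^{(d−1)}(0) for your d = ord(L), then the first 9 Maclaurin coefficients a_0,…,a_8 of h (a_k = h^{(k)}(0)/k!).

f: a_k = -3, -3/2, 3/8, -3/16, 15/128, -21/256, 63/1024, -99/2048, 1287/32768, …
g: a_k = 1, 3/2, -9/8, 27/16, -405/128, 1701/256, -15309/1024, 72171/2048, -2814669/32768, …
Sum ⇒ L₀ = lclm(L_f,L_g) in ℚ(x)⟨Dx⟩.
L = -3 + (8 + 12·x)·Dx + (4 + 16·x + 12·x^2)·Dx^2  (order 2).
h: a_k = -2, 0, -3/4, 3/2, -195/64, 105/16, -7623/512, 9009/256, -1406691/16384, …
ICs: h(0) = -2, h′(0) = 0.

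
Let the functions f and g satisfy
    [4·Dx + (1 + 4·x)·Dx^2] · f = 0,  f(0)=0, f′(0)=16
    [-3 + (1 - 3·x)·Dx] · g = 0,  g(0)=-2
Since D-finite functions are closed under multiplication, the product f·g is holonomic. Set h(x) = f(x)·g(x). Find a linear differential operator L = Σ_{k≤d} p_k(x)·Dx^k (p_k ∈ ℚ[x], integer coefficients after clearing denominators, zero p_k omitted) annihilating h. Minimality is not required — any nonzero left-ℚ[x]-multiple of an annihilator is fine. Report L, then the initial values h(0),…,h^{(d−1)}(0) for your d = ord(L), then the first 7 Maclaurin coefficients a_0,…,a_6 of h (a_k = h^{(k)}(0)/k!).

f: a_k = 0, 16, -32, 256/3, -256, 4096/5, -8192/3, …
g: a_k = -2, -6, -18, -54, -162, -486, -1458, …
h₀=f·g: eliminate ⇒ L₀, order ≤ 2·1.
L = 12 + (2 + 36·x)·Dx + (-1 - x + 12·x^2)·Dx^2  (order 2).
h: a_k = 0, -32, -32, -800/3, -288, -12512/5, -30688/15, …
ICs: h(0) = 0, h′(0) = -32.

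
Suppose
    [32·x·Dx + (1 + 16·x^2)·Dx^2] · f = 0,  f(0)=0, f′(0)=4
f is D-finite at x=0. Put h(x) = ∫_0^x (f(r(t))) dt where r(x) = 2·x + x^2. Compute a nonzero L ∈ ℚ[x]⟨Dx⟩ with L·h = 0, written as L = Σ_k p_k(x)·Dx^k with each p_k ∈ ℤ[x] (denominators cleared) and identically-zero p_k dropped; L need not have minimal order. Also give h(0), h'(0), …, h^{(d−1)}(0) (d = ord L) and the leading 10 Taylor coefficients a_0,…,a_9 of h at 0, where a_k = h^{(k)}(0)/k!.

L = (-1 + 128·x + 256·x^2 + 192·x^3 + 48·x^4)·Dx^2 + (1 + x + 64·x^2 + 128·x^3 + 80·x^4 + 16·x^5)·Dx^3  (order 3).
h: a_k = 0, 0, 4, 4/3, -128/3, -256/5, 16064/15, 49088/21, -247808/7, -1040384/9, …
ICs: h(0) = 0, h′(0) = 0, h′′(0) = 8.

f: a_k = 0, 4, 0, -64/3, 0, 1024/5, 0, -16384/7, 0, 262144/9, …
Substitute x→r, Dx→(1/r')Dx; clear ⇒ L₀.
∫: right-multiply L₀ by Dx.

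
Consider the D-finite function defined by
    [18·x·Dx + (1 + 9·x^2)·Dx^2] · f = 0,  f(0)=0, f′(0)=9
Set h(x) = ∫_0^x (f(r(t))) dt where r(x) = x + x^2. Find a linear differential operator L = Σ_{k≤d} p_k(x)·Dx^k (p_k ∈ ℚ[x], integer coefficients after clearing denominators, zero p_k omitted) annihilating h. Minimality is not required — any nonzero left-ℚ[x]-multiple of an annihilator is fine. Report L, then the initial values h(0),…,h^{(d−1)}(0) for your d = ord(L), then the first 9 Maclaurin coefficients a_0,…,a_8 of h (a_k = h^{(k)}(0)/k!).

f: a_k = 0, 9, 0, -27, 0, 729/5, 0, -6561/7, 0, …
L₀ from L_f via x↦r, Dx↦r'^{-1}Dx.
Integrate: L := L₀·Dx.
L = (-2 + 18·x + 72·x^2 + 108·x^3 + 54·x^4)·Dx^2 + (1 + 2·x + 9·x^2 + 36·x^3 + 45·x^4 + 18·x^5)·Dx^3  (order 3).
h: a_k = 0, 0, 9/2, 3, -27/4, -81/5, 54/5, 702/7, 3645/56, …
ICs: h(0) = 0, h′(0) = 0, h′′(0) = 9.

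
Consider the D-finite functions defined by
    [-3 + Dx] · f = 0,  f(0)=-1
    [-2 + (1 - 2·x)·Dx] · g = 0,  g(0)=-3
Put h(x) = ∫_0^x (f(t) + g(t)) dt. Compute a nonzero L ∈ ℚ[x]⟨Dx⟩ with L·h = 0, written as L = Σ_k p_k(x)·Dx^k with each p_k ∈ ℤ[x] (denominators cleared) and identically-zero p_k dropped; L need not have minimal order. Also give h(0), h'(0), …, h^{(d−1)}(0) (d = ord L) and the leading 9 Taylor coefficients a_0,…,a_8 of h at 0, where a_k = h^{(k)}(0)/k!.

L = (6 + 36·x)·Dx + (1 - 36·x + 36·x^2)·Dx^2 + (-1 + 8·x - 12·x^2)·Dx^3  (order 3).
h: a_k = 0, -4, -9/2, -11/2, -57/8, -411/40, -1307/80, -15441/560, -215283/4480, …
ICs: h(0) = 0, h′(0) = -4, h′′(0) = -9.

f: a_k = -1, -3, -9/2, -9/2, -27/8, -81/40, -81/80, -243/560, -729/4480, …
g: a_k = -3, -6, -12, -24, -48, -96, -192, -384, -768, …
Weyl lclm of L_f,L_g ⇒ L₀ (ord ≤ 2).
Integrate: L := L₀·Dx.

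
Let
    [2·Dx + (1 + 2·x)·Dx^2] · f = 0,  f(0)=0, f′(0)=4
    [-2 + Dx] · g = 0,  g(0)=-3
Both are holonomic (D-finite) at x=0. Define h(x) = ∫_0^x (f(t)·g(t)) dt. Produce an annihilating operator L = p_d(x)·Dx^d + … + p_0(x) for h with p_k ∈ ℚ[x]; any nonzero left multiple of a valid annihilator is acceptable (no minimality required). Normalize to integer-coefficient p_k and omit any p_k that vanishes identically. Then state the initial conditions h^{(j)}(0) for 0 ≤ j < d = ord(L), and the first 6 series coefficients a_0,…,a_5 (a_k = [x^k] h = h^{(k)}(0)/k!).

f: a_k = 0, 4, -4, 16/3, -8, 64/5, …
g: a_k = -3, -6, -6, -4, -2, -4/5, …
h₀=f·g: eliminate ⇒ L₀, order ≤ 2·1.
Integrate: L := L₀·Dx.
L = 8·x·Dx + (-2 - 8·x)·Dx^2 + (1 + 2·x)·Dx^3  (order 3).
h: a_k = 0, 0, -6, -4, -4, 0, …
ICs: h(0) = 0, h′(0) = 0, h′′(0) = -12.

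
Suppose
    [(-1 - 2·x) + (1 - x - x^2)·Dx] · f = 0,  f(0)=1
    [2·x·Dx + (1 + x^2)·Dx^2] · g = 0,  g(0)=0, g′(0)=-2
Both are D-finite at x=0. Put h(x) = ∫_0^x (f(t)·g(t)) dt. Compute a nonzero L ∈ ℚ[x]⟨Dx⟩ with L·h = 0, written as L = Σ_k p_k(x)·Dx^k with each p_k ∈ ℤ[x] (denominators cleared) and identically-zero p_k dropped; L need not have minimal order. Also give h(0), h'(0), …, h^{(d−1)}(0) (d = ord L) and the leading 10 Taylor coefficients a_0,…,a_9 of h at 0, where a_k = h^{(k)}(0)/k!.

f: a_k = 1, 1, 2, 3, 5, 8, 13, 21, 34, 55, …
g: a_k = 0, -2, 0, 2/3, 0, -2/5, 0, 2/7, 0, -2/9, …
L₀ := L_f ⊗_s L_g (sym. prod.), ord ≤ 2.
h=∫₀ˣh₀: take L = L₀·Dx.
L = (2 + 2·x + 6·x^2)·Dx + (2 + 2·x + 4·x^2 + 6·x^3)·Dx^2 + (-1 + x + x^3 + x^4)·Dx^3  (order 3).
h: a_k = 0, 0, -1, -2/3, -5/6, -16/15, -68/45, -72/35, -1217/420, -3946/945, …
ICs: h(0) = 0, h′(0) = 0, h′′(0) = -2.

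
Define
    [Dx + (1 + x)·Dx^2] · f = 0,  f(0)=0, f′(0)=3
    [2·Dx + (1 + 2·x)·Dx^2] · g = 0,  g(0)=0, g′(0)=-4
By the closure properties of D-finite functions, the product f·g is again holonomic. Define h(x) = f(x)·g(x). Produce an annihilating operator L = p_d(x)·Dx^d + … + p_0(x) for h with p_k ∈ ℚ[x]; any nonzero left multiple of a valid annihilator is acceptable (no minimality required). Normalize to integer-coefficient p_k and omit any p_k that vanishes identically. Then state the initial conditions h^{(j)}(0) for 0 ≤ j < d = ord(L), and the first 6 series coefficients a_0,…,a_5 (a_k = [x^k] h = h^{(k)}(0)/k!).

L = (20 + 48·x + 32·x^2)·Dx + (66 + 268·x + 360·x^2 + 160·x^3)·Dx^2 + (32 + 180·x + 372·x^2 + 336·x^3 + 112·x^4)·Dx^3 + (3 + 22·x + 63·x^2 + 88·x^3 + 60·x^4 + 16·x^5)·Dx^4  (order 4).
h: a_k = 0, 0, -12, 18, -26, 39, …
ICs: h(0) = 0, h′(0) = 0, h′′(0) = -24, h′′′(0) = 108.

f: a_k = 0, 3, -3/2, 1, -3/4, 3/5, …
g: a_k = 0, -4, 4, -16/3, 8, -64/5, …
f·g: L₀ = L_f ⊗_s L_g, ord ≤ 2·2.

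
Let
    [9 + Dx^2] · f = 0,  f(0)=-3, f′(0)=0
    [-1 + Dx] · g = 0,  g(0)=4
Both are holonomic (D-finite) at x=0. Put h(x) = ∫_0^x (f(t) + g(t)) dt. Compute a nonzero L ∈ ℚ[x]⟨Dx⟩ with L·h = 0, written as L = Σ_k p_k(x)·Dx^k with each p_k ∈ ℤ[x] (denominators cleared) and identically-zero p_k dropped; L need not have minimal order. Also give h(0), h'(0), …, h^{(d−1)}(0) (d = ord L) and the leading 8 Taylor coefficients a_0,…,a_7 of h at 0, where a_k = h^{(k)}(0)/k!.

L = -9·Dx + 9·Dx^2 - Dx^3 + Dx^4  (order 4).
h: a_k = 0, 1, 2, 31/6, 1/6, -239/120, 1/180, 313/720, …
ICs: h(0) = 0, h′(0) = 1, h′′(0) = 4, h′′′(0) = 31.

f: a_k = -3, 0, 27/2, 0, -81/8, 0, 243/80, 0, …
g: a_k = 4, 4, 2, 2/3, 1/6, 1/30, 1/180, 1/1260, …
Weyl lclm of L_f,L_g ⇒ L₀ (ord ≤ 3).
Integrate: L := L₀·Dx.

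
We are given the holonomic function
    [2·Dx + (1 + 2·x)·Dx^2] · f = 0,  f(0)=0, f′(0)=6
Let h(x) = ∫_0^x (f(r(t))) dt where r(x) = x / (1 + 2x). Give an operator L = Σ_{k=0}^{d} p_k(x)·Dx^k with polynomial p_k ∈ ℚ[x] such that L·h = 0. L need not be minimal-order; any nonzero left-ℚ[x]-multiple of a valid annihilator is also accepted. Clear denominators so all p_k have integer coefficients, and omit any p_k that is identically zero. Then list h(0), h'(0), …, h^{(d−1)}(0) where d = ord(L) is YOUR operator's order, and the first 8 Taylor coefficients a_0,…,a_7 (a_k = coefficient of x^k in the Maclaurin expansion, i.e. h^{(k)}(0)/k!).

L = (6 + 16·x)·Dx^2 + (1 + 6·x + 8·x^2)·Dx^3  (order 3).
h: a_k = 0, 0, 3, -6, 14, -36, 496/5, -288, …
ICs: h(0) = 0, h′(0) = 0, h′′(0) = 6.

f: a_k = 0, 6, -6, 8, -12, 96/5, -32, 384/7, …
L₀ from L_f via x↦r, Dx↦r'^{-1}Dx.
∫: right-multiply L₀ by Dx.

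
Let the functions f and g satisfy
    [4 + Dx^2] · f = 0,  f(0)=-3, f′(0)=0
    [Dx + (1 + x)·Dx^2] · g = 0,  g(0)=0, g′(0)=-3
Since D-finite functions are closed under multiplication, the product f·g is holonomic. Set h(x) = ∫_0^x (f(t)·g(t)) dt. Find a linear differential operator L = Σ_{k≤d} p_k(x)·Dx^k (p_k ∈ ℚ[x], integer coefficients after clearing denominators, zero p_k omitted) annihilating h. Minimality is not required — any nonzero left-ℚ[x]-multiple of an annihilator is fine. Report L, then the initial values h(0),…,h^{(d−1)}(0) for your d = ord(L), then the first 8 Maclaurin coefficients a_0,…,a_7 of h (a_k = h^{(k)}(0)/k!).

L = (168 + 864·x + 1456·x^2 + 1024·x^3 + 256·x^4)·Dx + (112 + 368·x + 384·x^2 + 128·x^3)·Dx^2 + (102 + 464·x + 744·x^2 + 512·x^3 + 128·x^4)·Dx^3 + (28 + 92·x + 96·x^2 + 32·x^3)·Dx^4 + (15 + 62·x + 95·x^2 + 64·x^3 + 16·x^4)·Dx^5  (order 5).
h: a_k = 0, 0, 9/2, -3/2, -15/4, 27/20, 3/10, 0, …
ICs: h(0) = 0, h′(0) = 0, h′′(0) = 9, h′′′(0) = -9, h′′′′(0) = -90.

f: a_k = -3, 0, 6, 0, -2, 0, 4/15, 0, …
g: a_k = 0, -3, 3/2, -1, 3/4, -3/5, 1/2, -3/7, …
f·g: L₀ = L_f ⊗_s L_g, ord ≤ 2·2.
Integrate: L := L₀·Dx.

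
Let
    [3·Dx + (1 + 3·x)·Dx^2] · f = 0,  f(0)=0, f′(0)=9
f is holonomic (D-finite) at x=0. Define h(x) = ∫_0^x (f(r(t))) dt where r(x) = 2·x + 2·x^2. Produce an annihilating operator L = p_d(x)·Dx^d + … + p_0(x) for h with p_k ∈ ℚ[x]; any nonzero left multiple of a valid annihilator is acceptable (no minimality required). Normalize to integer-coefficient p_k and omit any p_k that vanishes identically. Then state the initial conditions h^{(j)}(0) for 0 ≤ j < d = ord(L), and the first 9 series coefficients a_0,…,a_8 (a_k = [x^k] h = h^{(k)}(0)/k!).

L = (4 + 12·x + 12·x^2)·Dx^2 + (1 + 8·x + 18·x^2 + 12·x^3)·Dx^3  (order 3).
h: a_k = 0, 0, 9, -12, 27, -378/5, 1188/5, -5616/7, 19926/7, …
ICs: h(0) = 0, h′(0) = 0, h′′(0) = 18.

f: a_k = 0, 9, -27/2, 27, -243/4, 729/5, -729/2, 6561/7, -19683/8, …
L₀ from L_f via x↦r, Dx↦r'^{-1}Dx.
Integrate: L := L₀·Dx.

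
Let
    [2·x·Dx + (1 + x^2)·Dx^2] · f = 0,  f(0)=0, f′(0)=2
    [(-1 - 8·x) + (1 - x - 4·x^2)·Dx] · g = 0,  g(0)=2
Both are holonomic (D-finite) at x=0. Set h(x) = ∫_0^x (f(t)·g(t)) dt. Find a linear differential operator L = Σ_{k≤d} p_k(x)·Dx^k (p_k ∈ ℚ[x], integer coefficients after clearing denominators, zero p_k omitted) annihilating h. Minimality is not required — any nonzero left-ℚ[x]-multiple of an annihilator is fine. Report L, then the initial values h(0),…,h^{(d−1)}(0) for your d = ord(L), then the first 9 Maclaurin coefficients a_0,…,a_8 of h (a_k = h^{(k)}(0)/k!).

f: a_k = 0, 2, 0, -2/3, 0, 2/5, 0, -2/7, 0, …
g: a_k = 2, 2, 10, 18, 58, 130, 362, 882, 2330, …
h₀=f·g: eliminate ⇒ L₀, order ≤ 2·1.
h=∫₀ˣh₀: take L = L₀·Dx.
L = (8 + 2·x + 24·x^2)·Dx + (2 + 14·x + 4·x^2 + 24·x^3)·Dx^2 + (-1 + x + 3·x^2 + x^3 + 4·x^4)·Dx^3  (order 3).
h: a_k = 0, 0, 2, 4/3, 14/3, 104/15, 826/45, 1244/35, 1808/21, …
ICs: h(0) = 0, h′(0) = 0, h′′(0) = 4.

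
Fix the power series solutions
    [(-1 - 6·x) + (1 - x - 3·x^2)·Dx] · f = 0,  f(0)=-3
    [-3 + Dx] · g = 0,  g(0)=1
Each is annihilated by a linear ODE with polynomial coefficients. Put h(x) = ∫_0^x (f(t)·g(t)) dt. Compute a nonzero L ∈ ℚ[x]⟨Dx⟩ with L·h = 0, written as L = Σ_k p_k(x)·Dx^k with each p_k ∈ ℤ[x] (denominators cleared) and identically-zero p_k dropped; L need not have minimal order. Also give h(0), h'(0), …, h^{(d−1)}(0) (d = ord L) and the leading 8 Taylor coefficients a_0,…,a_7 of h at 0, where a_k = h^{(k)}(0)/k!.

L = (4 + 3·x - 9·x^2)·Dx + (-1 + x + 3·x^2)·Dx^2  (order 2).
h: a_k = 0, -3, -6, -23/2, -21, -1581/40, -1519/20, -84129/560, …
ICs: h(0) = 0, h′(0) = -3.

f: a_k = -3, -3, -12, -21, -57, -120, -291, -651, …
g: a_k = 1, 3, 9/2, 9/2, 27/8, 81/40, 81/80, 243/560, …
Product ⇒ symmetric product L₀, ord ≤ 1.
h=∫h₀ ⇒ L = L₀·Dx.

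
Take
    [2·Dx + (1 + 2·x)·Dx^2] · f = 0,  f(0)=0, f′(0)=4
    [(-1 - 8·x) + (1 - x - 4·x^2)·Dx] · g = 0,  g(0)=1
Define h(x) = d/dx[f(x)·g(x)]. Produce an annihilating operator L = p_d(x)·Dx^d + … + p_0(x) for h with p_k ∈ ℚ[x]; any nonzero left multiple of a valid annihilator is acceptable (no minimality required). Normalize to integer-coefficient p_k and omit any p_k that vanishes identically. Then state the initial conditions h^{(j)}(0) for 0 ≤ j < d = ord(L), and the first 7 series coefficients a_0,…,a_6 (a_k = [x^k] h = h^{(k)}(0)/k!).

f: a_k = 0, 4, -4, 16/3, -8, 64/5, -64/3, …
g: a_k = 1, 1, 5, 9, 29, 65, 181, …
Sym-product of L_f,L_g gives L₀ (≤ ord 2).
Derive L from L₀ (diff closure).
L = (160 + 720·x + 1152·x^2) + (11 + 170·x + 768·x^2 + 896·x^3)·Dx + (-5 - 21·x + 14·x^2 + 136·x^3 + 128·x^4)·Dx^2  (order 2).
h: a_k = 4, 0, 64, 160/3, 1672/3, 4304/5, 13144/3, …
ICs: h(0) = 4, h′(0) = 0.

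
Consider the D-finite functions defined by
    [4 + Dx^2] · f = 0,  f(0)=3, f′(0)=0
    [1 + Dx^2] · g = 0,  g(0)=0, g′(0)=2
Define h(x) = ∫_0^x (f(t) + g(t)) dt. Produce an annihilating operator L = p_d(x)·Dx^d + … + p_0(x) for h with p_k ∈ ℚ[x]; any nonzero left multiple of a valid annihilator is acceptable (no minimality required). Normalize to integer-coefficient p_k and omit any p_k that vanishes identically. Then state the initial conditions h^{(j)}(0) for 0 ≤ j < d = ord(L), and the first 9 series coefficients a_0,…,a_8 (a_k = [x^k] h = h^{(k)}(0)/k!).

f: a_k = 3, 0, -6, 0, 2, 0, -4/15, 0, 2/105, …
g: a_k = 0, 2, 0, -1/3, 0, 1/60, 0, -1/2520, 0, …
f+g: L₀ = lclm(L_f,L_g), ord ≤ 2+2.
h=∫h₀ ⇒ L = L₀·Dx.
L = 4·Dx + 5·Dx^3 + Dx^5  (order 5).
h: a_k = 0, 3, 1, -2, -1/12, 2/5, 1/360, -4/105, -1/20160, …
ICs: h(0) = 0, h′(0) = 3, h′′(0) = 2, h′′′(0) = -12, h′′′′(0) = -2.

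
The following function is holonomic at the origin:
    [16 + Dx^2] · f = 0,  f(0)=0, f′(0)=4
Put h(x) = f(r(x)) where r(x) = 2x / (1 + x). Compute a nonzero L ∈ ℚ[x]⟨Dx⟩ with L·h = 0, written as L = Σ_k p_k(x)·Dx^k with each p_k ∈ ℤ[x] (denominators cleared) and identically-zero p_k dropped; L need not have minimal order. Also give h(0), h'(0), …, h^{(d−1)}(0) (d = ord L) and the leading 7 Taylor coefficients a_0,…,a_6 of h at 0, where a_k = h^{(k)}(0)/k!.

f: a_k = 0, 4, 0, -32/3, 0, 128/15, 0, …
f∘r: x↦r, Dx↦Dx/r' in L_f ⇒ L₀.
L = 64 + (2 + 6·x + 6·x^2 + 2·x^3)·Dx + (1 + 4·x + 6·x^2 + 4·x^3 + x^4)·Dx^2  (order 2).
h: a_k = 0, 8, -8, -232/3, 248, -3464/15, -520, …
ICs: h(0) = 0, h′(0) = 8.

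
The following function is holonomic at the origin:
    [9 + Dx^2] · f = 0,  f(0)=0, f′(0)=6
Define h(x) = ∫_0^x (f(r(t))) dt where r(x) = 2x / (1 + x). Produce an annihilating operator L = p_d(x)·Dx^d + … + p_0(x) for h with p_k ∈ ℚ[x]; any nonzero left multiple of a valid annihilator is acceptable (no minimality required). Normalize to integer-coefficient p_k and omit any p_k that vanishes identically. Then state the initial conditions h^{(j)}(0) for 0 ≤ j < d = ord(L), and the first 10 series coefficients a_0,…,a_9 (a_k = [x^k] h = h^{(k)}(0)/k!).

L = 36·Dx + (2 + 6·x + 6·x^2 + 2·x^3)·Dx^2 + (1 + 4·x + 6·x^2 + 4·x^3 + x^4)·Dx^3  (order 3).
h: a_k = 0, 0, 6, -4, -15, 204/5, -242/5, 60/7, 6693/70, -3764/15, …
ICs: h(0) = 0, h′(0) = 0, h′′(0) = 12.

f: a_k = 0, 6, 0, -9, 0, 81/20, 0, -243/280, 0, 243/2240, …
Change of var in L_f (x↦r) gives L₀.
∫: right-multiply L₀ by Dx.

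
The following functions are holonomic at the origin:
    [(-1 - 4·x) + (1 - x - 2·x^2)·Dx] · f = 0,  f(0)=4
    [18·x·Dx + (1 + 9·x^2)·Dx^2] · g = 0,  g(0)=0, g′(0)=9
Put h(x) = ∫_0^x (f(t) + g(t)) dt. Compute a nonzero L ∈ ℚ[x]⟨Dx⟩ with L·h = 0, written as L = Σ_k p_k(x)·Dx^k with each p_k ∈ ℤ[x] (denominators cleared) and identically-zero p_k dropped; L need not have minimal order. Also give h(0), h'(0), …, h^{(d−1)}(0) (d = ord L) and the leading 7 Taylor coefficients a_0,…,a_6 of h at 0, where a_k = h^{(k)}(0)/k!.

L = (-18 + 72·x + 918·x^2 + 1872·x^3 + 4608·x^4 + 1296·x^6)·Dx^2 + (8 + 30·x + 278·x^3 + 1788·x^4 + 3216·x^5 + 324·x^6 + 1296·x^7)·Dx^3 + (-1 - 4·x - 24·x^2 - 4·x^3 - 103·x^4 + 300·x^5 + 312·x^6 + 108·x^7 + 216·x^8)·Dx^4  (order 4).
h: a_k = 0, 4, 13/2, 4, -7/4, 44/5, 383/10, …
ICs: h(0) = 0, h′(0) = 4, h′′(0) = 13, h′′′(0) = 24.

f: a_k = 4, 4, 12, 20, 44, 84, 172, …
g: a_k = 0, 9, 0, -27, 0, 729/5, 0, …
Weyl lclm of L_f,L_g ⇒ L₀ (ord ≤ 3).
h=∫h₀ ⇒ L = L₀·Dx.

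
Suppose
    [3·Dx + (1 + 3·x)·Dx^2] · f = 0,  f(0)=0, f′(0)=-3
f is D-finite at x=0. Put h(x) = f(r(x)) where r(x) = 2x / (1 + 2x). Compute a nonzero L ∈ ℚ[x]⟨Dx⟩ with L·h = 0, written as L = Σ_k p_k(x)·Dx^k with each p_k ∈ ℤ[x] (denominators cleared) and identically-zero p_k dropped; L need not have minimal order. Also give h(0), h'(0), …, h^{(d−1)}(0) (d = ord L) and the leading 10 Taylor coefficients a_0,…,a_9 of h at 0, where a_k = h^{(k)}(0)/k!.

L = (10 + 32·x)·Dx + (1 + 10·x + 16·x^2)·Dx^2  (order 2).
h: a_k = 0, -6, 30, -168, 1020, -32736/5, 43680, -2097024/7, 2097120, -14913024, …
ICs: h(0) = 0, h′(0) = -6.

f: a_k = 0, -3, 9/2, -9, 81/4, -243/5, 243/2, -2187/7, 6561/8, -2187, …
Substitute x→r, Dx→(1/r')Dx; clear ⇒ L₀.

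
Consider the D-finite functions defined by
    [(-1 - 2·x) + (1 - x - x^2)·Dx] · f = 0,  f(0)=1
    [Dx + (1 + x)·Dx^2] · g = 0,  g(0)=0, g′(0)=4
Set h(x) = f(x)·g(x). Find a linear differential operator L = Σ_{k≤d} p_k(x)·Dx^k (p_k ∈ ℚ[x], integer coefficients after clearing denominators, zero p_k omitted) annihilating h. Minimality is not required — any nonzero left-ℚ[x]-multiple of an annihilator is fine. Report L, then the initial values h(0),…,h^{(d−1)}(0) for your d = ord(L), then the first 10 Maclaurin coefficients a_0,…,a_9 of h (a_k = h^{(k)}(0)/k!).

L = (3 + 4·x) + (1 + 7·x + 5·x^2)·Dx + (-1 + 2·x^2 + x^3)·Dx^2  (order 2).
h: a_k = 0, 4, 2, 22/3, 25/3, 247/15, 362/15, 1441/35, 13609/210, 13409/126, …
ICs: h(0) = 0, h′(0) = 4.

f: a_k = 1, 1, 2, 3, 5, 8, 13, 21, 34, 55, …
g: a_k = 0, 4, -2, 4/3, -1, 4/5, -2/3, 4/7, -1/2, 4/9, …
Sym-product of L_f,L_g gives L₀ (≤ ord 2).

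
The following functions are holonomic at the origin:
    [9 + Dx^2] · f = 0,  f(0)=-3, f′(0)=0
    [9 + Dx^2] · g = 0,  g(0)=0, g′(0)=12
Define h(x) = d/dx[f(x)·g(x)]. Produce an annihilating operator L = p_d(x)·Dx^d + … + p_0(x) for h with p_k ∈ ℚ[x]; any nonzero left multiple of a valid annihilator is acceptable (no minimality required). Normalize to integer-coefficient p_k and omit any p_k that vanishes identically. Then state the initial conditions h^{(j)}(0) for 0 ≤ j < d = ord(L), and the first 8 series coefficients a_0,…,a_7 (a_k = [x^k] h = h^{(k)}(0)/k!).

f: a_k = -3, 0, 27/2, 0, -81/8, 0, 243/80, 0, …
g: a_k = 0, 12, 0, -18, 0, 81/10, 0, -243/140, …
f·g: L₀ = L_f ⊗_s L_g, ord ≤ 2·2.
Differentiate: ansatz ord ≤ ord L₀ ⇒ L.
L = 36 + Dx^2  (order 2).
h: a_k = -36, 0, 648, 0, -1944, 0, 11664/5, 0, …
ICs: h(0) = -36, h′(0) = 0.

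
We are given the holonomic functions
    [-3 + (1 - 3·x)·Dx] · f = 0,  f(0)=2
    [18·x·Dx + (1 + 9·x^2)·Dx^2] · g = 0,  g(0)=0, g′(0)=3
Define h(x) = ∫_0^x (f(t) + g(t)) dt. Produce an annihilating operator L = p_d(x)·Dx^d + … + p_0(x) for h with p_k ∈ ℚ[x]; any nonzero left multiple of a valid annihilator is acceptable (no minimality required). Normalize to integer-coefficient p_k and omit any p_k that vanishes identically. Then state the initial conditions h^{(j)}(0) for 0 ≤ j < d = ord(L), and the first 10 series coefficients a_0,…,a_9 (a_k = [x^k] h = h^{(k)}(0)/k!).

f: a_k = 2, 6, 18, 54, 162, 486, 1458, 4374, 13122, 39366, …
g: a_k = 0, 3, 0, -9, 0, 243/5, 0, -2187/7, 0, 2187, …
f+g: L₀ = lclm(L_f,L_g), ord ≤ 1+2.
h=∫h₀ ⇒ L = L₀·Dx.
L = (-18 + 216·x + 486·x^2)·Dx^2 + (12 - 18·x + 108·x^2 + 486·x^3)·Dx^3 + (-1 + 81·x^4)·Dx^4  (order 4).
h: a_k = 0, 2, 9/2, 6, 45/4, 162/5, 891/10, 1458/7, 28431/56, 1458, …
ICs: h(0) = 0, h′(0) = 2, h′′(0) = 9, h′′′(0) = 36.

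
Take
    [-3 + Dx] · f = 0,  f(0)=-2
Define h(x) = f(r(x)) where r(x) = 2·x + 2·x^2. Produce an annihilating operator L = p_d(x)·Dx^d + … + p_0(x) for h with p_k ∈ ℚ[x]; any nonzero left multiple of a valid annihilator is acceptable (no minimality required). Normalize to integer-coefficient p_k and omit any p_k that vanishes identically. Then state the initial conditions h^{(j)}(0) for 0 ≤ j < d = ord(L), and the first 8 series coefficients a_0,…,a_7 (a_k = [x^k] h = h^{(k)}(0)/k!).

L = (-6 - 12·x) + Dx  (order 1).
h: a_k = -2, -12, -48, -144, -360, -3888/5, -7488/5, -91584/35, …
ICs: h(0) = -2.

f: a_k = -2, -6, -9, -9, -27/4, -81/20, -81/40, -243/280, …
h₀=f(r): pull back L_f along r ⇒ L₀.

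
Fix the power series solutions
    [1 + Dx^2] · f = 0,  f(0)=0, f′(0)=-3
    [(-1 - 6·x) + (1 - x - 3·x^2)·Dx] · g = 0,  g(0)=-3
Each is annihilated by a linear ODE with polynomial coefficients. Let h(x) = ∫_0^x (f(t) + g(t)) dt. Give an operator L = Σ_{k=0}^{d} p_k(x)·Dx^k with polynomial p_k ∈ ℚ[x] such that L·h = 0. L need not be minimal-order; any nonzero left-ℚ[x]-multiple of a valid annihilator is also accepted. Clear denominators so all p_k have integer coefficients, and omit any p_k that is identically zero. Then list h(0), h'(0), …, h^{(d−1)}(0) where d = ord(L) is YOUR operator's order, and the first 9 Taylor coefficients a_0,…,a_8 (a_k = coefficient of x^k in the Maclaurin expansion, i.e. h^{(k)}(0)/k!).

f: a_k = 0, -3, 0, 1/2, 0, -1/40, 0, 1/1680, 0, …
g: a_k = -3, -3, -12, -21, -57, -120, -291, -651, -1524, …
L₀ := lclm(L_f,L_g); ord L₀ ≤ 2+1.
h=∫₀ˣh₀: take L = L₀·Dx.
L = (-43 - 292·x - 307·x^2 - 624·x^3 - 45·x^4 - 54·x^5)·Dx + (9 + 7·x + 6·x^2 - 91·x^3 - 144·x^4 - 27·x^5 - 27·x^6)·Dx^2 + (-43 - 292·x - 307·x^2 - 624·x^3 - 45·x^4 - 54·x^5)·Dx^3 + (9 + 7·x + 6·x^2 - 91·x^3 - 144·x^4 - 27·x^5 - 27·x^6)·Dx^4  (order 4).
h: a_k = 0, -3, -3, -4, -41/8, -57/5, -4801/240, -291/7, -1093679/13440, …
ICs: h(0) = 0, h′(0) = -3, h′′(0) = -6, h′′′(0) = -24.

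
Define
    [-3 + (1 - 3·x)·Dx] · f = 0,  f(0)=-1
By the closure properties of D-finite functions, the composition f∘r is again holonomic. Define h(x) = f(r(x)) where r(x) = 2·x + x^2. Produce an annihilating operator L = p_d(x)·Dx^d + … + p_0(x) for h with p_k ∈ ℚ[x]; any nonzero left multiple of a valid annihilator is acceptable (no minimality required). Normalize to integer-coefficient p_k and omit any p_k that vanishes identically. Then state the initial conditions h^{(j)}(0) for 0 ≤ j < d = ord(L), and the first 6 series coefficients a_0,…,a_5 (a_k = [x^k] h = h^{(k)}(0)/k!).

L = (6 + 6·x) + (-1 + 6·x + 3·x^2)·Dx  (order 1).
h: a_k = -1, -6, -39, -252, -1629, -10530, …
ICs: h(0) = -1.

f: a_k = -1, -3, -9, -27, -81, -243, …
h₀=f(r): pull back L_f along r ⇒ L₀.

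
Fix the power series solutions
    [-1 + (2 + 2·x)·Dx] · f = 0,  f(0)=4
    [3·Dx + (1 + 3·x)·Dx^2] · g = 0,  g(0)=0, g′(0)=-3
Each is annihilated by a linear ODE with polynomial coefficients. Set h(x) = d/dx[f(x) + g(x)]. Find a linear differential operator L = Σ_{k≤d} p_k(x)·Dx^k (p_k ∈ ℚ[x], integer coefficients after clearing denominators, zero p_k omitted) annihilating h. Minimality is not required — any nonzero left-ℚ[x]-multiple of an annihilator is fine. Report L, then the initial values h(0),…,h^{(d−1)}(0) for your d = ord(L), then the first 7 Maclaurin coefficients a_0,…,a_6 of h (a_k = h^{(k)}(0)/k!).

f: a_k = 4, 2, -1/2, 1/4, -5/32, 7/64, -21/256, …
g: a_k = 0, -3, 9/2, -9, 81/4, -243/5, 243/2, …
h₀=f+g: left-lcm gives L₀, ord ≤ 3.
Derive L from L₀ (diff closure).
L = (27 + 9·x) + (69 + 126·x + 45·x^2)·Dx + (10 + 46·x + 54·x^2 + 18·x^3)·Dx^2  (order 2).
h: a_k = -1, 8, -105/4, 643/8, -15517/64, 93249/128, -1119513/512, …
ICs: h(0) = -1, h′(0) = 8.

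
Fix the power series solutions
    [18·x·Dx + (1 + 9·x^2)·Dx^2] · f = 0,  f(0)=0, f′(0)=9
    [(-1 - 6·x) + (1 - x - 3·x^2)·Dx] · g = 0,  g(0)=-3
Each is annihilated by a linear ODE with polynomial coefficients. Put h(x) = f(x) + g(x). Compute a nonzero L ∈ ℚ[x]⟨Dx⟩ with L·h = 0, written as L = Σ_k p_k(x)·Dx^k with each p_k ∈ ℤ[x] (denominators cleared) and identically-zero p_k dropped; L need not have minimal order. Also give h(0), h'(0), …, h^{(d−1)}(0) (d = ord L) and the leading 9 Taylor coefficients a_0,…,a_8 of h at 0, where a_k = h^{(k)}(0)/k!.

f: a_k = 0, 9, 0, -27, 0, 729/5, 0, -6561/7, 0, …
g: a_k = -3, -3, -12, -21, -57, -120, -291, -651, -1524, …
L₀ := lclm(L_f,L_g); ord L₀ ≤ 2+1.
L = (72 - 288·x - 4428·x^2 - 9720·x^3 - 33534·x^4 - 13122·x^6)·Dx + (-30 - 180·x - 144·x^2 - 1728·x^3 - 9153·x^4 - 23814·x^5 - 2187·x^6 - 13122·x^7)·Dx^2 + (4 + 14·x + 114·x^2 - 36·x^3 + 459·x^4 - 1539·x^5 - 2430·x^6 - 729·x^7 - 2187·x^8)·Dx^3  (order 3).
h: a_k = -3, 6, -12, -48, -57, 129/5, -291, -11118/7, -1524, …
ICs: h(0) = -3, h′(0) = 6, h′′(0) = -24.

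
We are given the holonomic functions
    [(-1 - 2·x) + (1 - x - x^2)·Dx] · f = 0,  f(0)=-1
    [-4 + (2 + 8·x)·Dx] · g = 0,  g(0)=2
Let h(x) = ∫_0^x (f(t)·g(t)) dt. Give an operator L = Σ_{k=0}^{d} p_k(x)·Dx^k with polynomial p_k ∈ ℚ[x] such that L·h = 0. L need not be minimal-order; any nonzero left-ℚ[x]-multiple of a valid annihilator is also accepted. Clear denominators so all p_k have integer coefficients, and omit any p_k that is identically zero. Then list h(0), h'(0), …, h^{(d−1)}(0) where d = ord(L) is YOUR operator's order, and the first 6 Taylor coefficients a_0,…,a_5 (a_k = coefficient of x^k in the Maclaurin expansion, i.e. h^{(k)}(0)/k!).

L = (3 + 4·x + 6·x^2)·Dx + (-1 - 3·x + 5·x^2 + 4·x^3)·Dx^2  (order 2).
h: a_k = 0, -2, -3, -4/3, -9/2, -2/5, …
ICs: h(0) = 0, h′(0) = -2.

f: a_k = -1, -1, -2, -3, -5, -8, …
g: a_k = 2, 4, -4, 8, -20, 56, …
L₀ := L_f ⊗_s L_g (sym. prod.), ord ≤ 1.
Integrate: L := L₀·Dx.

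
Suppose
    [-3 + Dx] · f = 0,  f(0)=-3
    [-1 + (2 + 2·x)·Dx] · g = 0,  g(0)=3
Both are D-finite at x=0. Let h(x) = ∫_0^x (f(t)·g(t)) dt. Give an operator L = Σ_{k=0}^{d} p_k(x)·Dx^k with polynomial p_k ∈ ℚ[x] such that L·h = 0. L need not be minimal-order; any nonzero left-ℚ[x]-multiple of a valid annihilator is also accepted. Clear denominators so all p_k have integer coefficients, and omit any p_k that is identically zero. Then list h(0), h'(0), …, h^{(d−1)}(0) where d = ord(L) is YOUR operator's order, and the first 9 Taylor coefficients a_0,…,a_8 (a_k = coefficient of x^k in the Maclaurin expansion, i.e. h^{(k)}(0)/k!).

L = (-7 - 6·x)·Dx + (2 + 2·x)·Dx^2  (order 2).
h: a_k = 0, -9, -63/4, -141/8, -927/64, -6003/640, -12831/2560, -81567/35840, -515997/573440, …
ICs: h(0) = 0, h′(0) = -9.

f: a_k = -3, -9, -27/2, -27/2, -81/8, -243/40, -243/80, -729/560, -2187/4480, …
g: a_k = 3, 3/2, -3/8, 3/16, -15/128, 21/256, -63/1024, 99/2048, -1287/32768, …
Product ⇒ symmetric product L₀, ord ≤ 1.
h=∫₀ˣh₀: take L = L₀·Dx.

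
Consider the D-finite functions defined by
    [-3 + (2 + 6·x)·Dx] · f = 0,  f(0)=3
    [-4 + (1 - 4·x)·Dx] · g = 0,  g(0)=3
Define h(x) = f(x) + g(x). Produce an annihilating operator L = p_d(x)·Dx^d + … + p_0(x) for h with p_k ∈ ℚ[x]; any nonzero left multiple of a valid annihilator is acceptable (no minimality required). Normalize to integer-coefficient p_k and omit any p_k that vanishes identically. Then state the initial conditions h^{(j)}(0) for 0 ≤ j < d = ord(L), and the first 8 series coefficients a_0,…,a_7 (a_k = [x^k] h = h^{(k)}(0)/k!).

f: a_k = 3, 9/2, -27/8, 81/16, -1215/128, 5103/256, -45927/1024, 216513/2048, …
g: a_k = 3, 12, 48, 192, 768, 3072, 12288, 49152, …
f+g: L₀ = lclm(L_f,L_g), ord ≤ 1+1.
L = (228 + 432·x) + (-137 - 696·x - 1296·x^2)·Dx + (10 + 62·x - 192·x^2 - 864·x^3)·Dx^2  (order 2).
h: a_k = 6, 33/2, 357/8, 3153/16, 97089/128, 791535/256, 12536985/1024, 100879809/2048, …
ICs: h(0) = 6, h′(0) = 33/2.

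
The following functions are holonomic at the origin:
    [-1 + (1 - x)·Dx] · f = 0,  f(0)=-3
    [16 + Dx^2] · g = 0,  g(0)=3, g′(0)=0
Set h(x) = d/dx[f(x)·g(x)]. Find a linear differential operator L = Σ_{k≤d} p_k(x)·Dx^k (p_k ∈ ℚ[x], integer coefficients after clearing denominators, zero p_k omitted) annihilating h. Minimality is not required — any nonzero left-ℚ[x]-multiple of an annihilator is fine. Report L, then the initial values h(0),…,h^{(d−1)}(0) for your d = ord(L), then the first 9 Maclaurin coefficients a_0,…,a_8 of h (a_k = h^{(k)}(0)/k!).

L = (14 - 32·x + 16·x^2) + (-2 + 2·x)·Dx + (1 - 2·x + x^2)·Dx^2  (order 2).
h: a_k = -9, 126, 189, -132, -165, 546/5, 637/5, 200/7, 225/7, …
ICs: h(0) = -9, h′(0) = 126.

f: a_k = -3, -3, -3, -3, -3, -3, -3, -3, -3, …
g: a_k = 3, 0, -24, 0, 32, 0, -256/15, 0, 512/105, …
f·g: L₀ = L_f ⊗_s L_g, ord ≤ 1·2.
h₀' ⇒ L via d/dx closure of L₀.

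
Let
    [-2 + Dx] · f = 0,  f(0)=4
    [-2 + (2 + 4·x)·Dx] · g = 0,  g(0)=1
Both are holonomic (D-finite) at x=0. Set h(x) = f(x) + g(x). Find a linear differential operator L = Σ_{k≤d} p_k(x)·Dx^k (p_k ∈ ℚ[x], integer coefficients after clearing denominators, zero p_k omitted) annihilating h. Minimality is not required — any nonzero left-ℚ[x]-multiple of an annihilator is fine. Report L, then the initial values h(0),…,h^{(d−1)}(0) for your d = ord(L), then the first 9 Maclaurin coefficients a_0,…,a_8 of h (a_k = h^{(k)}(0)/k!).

f: a_k = 4, 8, 8, 16/3, 8/3, 16/15, 16/45, 32/315, 8/315, …
g: a_k = 1, 1, -1/2, 1/2, -5/8, 7/8, -21/16, 33/16, -429/128, …
Weyl lclm of L_f,L_g ⇒ L₀ (ord ≤ 2).
L = (6 + 8·x) + (-5 - 16·x - 16·x^2)·Dx + (1 + 6·x + 8·x^2)·Dx^2  (order 2).
h: a_k = 5, 9, 15/2, 35/6, 49/24, 233/120, -689/720, 10907/5040, -134111/40320, …
ICs: h(0) = 5, h′(0) = 9.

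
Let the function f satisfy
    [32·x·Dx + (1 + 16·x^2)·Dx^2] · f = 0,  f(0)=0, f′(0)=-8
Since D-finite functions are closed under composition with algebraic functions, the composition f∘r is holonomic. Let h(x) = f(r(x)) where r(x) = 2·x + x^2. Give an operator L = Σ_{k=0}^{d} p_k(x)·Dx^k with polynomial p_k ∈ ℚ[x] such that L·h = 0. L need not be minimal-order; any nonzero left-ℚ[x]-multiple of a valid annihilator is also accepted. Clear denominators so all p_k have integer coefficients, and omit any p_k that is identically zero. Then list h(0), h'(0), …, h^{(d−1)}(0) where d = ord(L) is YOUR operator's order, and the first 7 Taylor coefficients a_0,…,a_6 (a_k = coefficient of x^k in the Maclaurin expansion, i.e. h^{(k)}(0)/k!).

f: a_k = 0, -8, 0, 128/3, 0, -2048/5, 0, …
h₀=f(r): pull back L_f along r ⇒ L₀.
L = (-1 + 128·x + 256·x^2 + 192·x^3 + 48·x^4)·Dx + (1 + x + 64·x^2 + 128·x^3 + 80·x^4 + 16·x^5)·Dx^2  (order 2).
h: a_k = 0, -16, -8, 1024/3, 512, -64256/5, -98176/3, …
ICs: h(0) = 0, h′(0) = -16.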